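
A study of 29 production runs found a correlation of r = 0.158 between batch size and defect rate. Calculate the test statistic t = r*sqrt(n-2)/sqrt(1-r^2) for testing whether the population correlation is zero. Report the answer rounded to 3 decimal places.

t = r·√(n−2) / √(1−r²) with r = 0.158, n = 29
  = 0.158·√27 / √(1 − 0.024964)
  = 0.158·5.196152 / 0.987439
  = 0.820992 / 0.987439 = 0.831

0.831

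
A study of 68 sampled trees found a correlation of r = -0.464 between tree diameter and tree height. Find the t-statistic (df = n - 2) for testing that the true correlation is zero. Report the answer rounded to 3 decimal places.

t = r·√(n−2) / √(1−r²) with r = -0.464, n = 68
  = -0.464·√66 / √(1 − 0.215296)
  = -0.464·8.124038 / 0.885835
  = -3.769554 / 0.885835 = -4.255

-4.255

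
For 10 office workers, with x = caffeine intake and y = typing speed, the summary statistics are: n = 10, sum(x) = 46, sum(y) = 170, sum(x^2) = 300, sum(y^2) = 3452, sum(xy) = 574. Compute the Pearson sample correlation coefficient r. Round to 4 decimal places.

-0.9332

S_xy = nΣxy − ΣxΣy = 10·574 − 46·170 = 5740 − 7820 = -2080
S_xx = nΣx² − (Σx)² = 10·300 − 46² = 3000 − 2116 = 884
S_yy = nΣy² − (Σy)² = 10·3452 − 170² = 34520 − 28900 = 5620
r = S_xy / √(S_xx·S_yy) = -2080 / √(884·5620) = -2080 / √4968080 = -2080 / 2228.9190 = -0.9332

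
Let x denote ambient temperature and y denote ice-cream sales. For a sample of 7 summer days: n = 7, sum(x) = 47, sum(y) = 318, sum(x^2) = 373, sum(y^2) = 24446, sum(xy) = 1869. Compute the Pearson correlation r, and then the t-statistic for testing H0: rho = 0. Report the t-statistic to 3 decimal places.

S_xy = nΣxy − ΣxΣy = 7·1869 − 47·318 = 13083 − 14946 = -1863
S_xx = nΣx² − (Σx)² = 7·373 − 47² = 2611 − 2209 = 402
S_yy = nΣy² − (Σy)² = 7·24446 − 318² = 171122 − 101124 = 69998
r = S_xy / √(S_xx·S_yy) = -1863 / √(402·69998) = -1863 / √28139196 = -1863 / 5304.6391 = -0.3512
t = r·√(n−2)/√(1−r²) = -0.3512·√5 / √(1−0.123341) = -0.785307 / 0.936301 = -0.839

-0.839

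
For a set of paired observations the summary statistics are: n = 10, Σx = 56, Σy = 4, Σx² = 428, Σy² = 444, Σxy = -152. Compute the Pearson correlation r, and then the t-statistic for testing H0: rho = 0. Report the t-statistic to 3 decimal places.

-3.471

Numerator: nΣxy − (Σx)(Σy) = 10·(-152) − (56)(4) = -1744
Denominator: √[(nΣx²−(Σx)²)(nΣy²−(Σy)²)]
  nΣx²−(Σx)² = 10·428 − 3136 = 1144;  nΣy²−(Σy)² = 10·444 − 16 = 4424
  √(1144·4424) = √5061056 = 2249.6791
r = -1744 / 2249.6791 = -0.7752
t = r·√(n−2)/√(1−r²) = -0.7752·√8 / √(1−0.600935) = -2.192597 / 0.631716 = -3.471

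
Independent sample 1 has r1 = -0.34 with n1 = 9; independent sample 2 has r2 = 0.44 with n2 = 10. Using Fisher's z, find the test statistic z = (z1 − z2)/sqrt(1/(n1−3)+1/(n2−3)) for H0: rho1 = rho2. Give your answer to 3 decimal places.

-1.485

z1 = atanh(-0.34) = -0.354093,  z2 = atanh(0.44) = 0.472231
SE = √(1/(n1−3) + 1/(n2−3)) = √(1/6 + 1/7) = √(0.1666667 + 0.1428571) = √0.3095238 = 0.556349
z = (z1 − z2)/SE = (-0.354093 − 0.472231) / 0.556349 = -0.826324 / 0.556349 = -1.485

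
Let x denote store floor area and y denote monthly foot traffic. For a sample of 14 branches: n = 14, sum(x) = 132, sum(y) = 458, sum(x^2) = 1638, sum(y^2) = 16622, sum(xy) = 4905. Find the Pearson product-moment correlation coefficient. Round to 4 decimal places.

0.7307

Numerator: nΣxy − (Σx)(Σy) = 14·4905 − (132)(458) = 8214
Denominator: √[(nΣx²−(Σx)²)(nΣy²−(Σy)²)]
  nΣx²−(Σx)² = 14·1638 − 17424 = 5508;  nΣy²−(Σy)² = 14·16622 − 209764 = 22944
  √(5508·22944) = √126375552 = 11241.6881
r = 8214 / 11241.6881 = 0.7307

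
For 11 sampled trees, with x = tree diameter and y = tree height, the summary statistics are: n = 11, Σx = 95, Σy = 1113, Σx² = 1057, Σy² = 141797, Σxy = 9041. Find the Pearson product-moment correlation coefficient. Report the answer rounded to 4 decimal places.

-0.2174

Numerator: nΣxy − (Σx)(Σy) = 11·9041 − (95)(1113) = -6284
Denominator: √[(nΣx²−(Σx)²)(nΣy²−(Σy)²)]
  nΣx²−(Σx)² = 11·1057 − 9025 = 2602;  nΣy²−(Σy)² = 11·141797 − 1238769 = 320998
  √(2602·320998) = √835236796 = 28900.4636
r = -6284 / 28900.4636 = -0.2174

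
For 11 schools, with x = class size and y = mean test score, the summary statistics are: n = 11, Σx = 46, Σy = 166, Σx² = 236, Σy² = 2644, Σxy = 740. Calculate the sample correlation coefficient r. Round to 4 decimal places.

0.5885

Numerator: nΣxy − (Σx)(Σy) = 11·740 − (46)(166) = 504
Denominator: √[(nΣx²−(Σx)²)(nΣy²−(Σy)²)]
  nΣx²−(Σx)² = 11·236 − 2116 = 480;  nΣy²−(Σy)² = 11·2644 − 27556 = 1528
  √(480·1528) = √733440 = 856.4111
r = 504 / 856.4111 = 0.5885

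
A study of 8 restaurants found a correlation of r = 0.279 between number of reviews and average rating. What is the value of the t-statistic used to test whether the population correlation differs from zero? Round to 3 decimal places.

0.712

t = r·√(n−2) / √(1−r²) with r = 0.279, n = 8
  = 0.279·√6 / √(1 − 0.077841)
  = 0.279·2.449490 / 0.960291
  = 0.683408 / 0.960291 = 0.712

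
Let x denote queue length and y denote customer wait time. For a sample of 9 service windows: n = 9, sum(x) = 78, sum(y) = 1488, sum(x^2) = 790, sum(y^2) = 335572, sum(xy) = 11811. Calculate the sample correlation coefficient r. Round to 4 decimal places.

-0.3396

Numerator: nΣxy − (Σx)(Σy) = 9·11811 − (78)(1488) = -9765
Denominator: √[(nΣx²−(Σx)²)(nΣy²−(Σy)²)]
  nΣx²−(Σx)² = 9·790 − 6084 = 1026;  nΣy²−(Σy)² = 9·335572 − 2214144 = 806004
  √(1026·806004) = √826960104 = 28756.9140
r = -9765 / 28756.9140 = -0.3396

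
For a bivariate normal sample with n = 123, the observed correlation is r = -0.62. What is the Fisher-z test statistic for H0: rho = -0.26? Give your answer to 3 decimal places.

-5.027

Fisher z: atanh(-0.62) = -0.725005, atanh(-0.26) = -0.266108
z = (z_r − z_0)·√(n−3) = (-0.725005 − (-0.266108))·√120 = -0.458897 · 10.954451 = -5.027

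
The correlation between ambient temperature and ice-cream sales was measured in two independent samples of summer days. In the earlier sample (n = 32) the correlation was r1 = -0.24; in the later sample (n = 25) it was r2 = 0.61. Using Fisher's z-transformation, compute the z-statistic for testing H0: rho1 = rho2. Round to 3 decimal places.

z1 = atanh(-0.24) = -0.244774,  z2 = atanh(0.61) = 0.708921
SE = √(1/(n1−3) + 1/(n2−3)) = √(1/29 + 1/22) = √(0.0344828 + 0.0454545) = √0.0799373 = 0.282732
z = (z1 − z2)/SE = (-0.244774 − 0.708921) / 0.282732 = -0.953695 / 0.282732 = -3.373

-3.373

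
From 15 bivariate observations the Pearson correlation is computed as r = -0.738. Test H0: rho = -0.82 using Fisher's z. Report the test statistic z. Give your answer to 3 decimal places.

z_r = atanh(-0.738) = -0.946073,  z_0 = atanh(-0.82) = -1.156817
SE = 1/√(n−3) = 1/√12 = 0.288675
z = (z_r − z_0)/SE = (-0.946073 − (-1.156817)) / 0.288675 = 0.210744 / 0.288675 = 0.730

0.730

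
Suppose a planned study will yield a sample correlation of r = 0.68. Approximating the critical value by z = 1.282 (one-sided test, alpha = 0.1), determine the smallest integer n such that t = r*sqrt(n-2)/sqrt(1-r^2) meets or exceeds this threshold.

Need r·√(n−2)/√(1−r²) ≥ 1.282
√(n−2) ≥ 1.282·√(1−0.4624) / 0.68 = 1.282·0.733212 / 0.68 = 1.3823
n−2 ≥ 1.9108  ⇒  n ≥ 3.9108
Smallest integer n = 4

4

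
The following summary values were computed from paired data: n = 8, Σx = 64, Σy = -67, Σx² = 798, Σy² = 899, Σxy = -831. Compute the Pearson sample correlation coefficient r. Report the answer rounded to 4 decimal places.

-0.9490

S_xy = nΣxy − ΣxΣy = 8·(-831) − 64·(-67) = -6648 − (-4288) = -2360
S_xx = nΣx² − (Σx)² = 8·798 − 64² = 6384 − 4096 = 2288
S_yy = nΣy² − (Σy)² = 8·899 − (-67)² = 7192 − 4489 = 2703
r = S_xy / √(S_xx·S_yy) = -2360 / √(2288·2703) = -2360 / √6184464 = -2360 / 2486.8583 = -0.9490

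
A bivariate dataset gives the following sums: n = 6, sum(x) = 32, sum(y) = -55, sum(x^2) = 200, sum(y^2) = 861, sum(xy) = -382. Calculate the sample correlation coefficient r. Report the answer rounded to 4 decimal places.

Numerator: nΣxy − (Σx)(Σy) = 6·(-382) − (32)(-55) = -532
Denominator: √[(nΣx²−(Σx)²)(nΣy²−(Σy)²)]
  nΣx²−(Σx)² = 6·200 − 1024 = 176;  nΣy²−(Σy)² = 6·861 − 3025 = 2141
  √(176·2141) = √376816 = 613.8534
r = -532 / 613.8534 = -0.8667

-0.8667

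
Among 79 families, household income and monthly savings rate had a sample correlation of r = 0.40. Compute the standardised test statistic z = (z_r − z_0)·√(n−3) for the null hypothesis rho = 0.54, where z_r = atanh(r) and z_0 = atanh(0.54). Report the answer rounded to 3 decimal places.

-1.574

Fisher z: atanh(0.40) = 0.423649, atanh(0.54) = 0.604156
z = (z_r − z_0)·√(n−3) = (0.423649 − 0.604156)·√76 = -0.180507 · 8.717798 = -1.574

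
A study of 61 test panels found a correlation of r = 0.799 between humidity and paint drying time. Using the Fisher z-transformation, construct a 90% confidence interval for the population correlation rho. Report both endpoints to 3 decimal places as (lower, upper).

Fisher z: z_r = atanh(r) = ½·ln((1+0.799)/(1−0.799)) = 1.095841
SE(z) = 1/√(n−3) = 1/√58 = 0.131306
90% ⇒ z* = 1.645; margin = 1.645·0.131306 = 0.215998
CI on z-scale: (0.879843, 1.311839)
Back-transform: tanh(0.879843) = 0.706341, tanh(1.311839) = 0.864740

(0.706, 0.865)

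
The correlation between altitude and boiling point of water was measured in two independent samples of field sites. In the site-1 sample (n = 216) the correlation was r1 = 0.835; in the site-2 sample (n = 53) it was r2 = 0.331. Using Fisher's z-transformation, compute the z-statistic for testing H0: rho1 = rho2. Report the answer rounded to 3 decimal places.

Fisher z-transforms: z1 = atanh(0.835) = 1.204427, z2 = atanh(0.331) = 0.343951; difference d = 0.860476
Var(d) = 1/213 + 1/50 = 0.0046948 + 0.0200000 = 0.0246948
z = d/√Var(d) = 0.860476 / √0.0246948 = 0.860476 / 0.157146 = 5.476

5.476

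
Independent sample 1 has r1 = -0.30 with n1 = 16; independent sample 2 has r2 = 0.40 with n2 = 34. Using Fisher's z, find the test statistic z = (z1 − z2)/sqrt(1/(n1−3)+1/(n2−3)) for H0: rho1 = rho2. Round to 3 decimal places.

-2.219

z1 = atanh(-0.30) = -0.309520,  z2 = atanh(0.40) = 0.423649
SE = √(1/(n1−3) + 1/(n2−3)) = √(1/13 + 1/31) = √(0.0769231 + 0.0322581) = √0.1091812 = 0.330426
z = (z1 − z2)/SE = (-0.309520 − 0.423649) / 0.330426 = -0.733169 / 0.330426 = -2.219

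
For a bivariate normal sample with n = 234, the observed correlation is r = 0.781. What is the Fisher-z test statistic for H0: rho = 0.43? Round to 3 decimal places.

Fisher z: atanh(0.781) = 1.047929, atanh(0.43) = 0.459897
z = (z_r − z_0)·√(n−3) = (1.047929 − 0.459897)·√231 = 0.588032 · 15.198684 = 8.937

8.937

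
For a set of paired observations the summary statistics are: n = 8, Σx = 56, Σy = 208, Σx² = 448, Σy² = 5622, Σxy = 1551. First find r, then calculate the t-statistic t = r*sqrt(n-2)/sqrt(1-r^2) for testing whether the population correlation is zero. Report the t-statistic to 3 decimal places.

4.278

Numerator: nΣxy − (Σx)(Σy) = 8·1551 − (56)(208) = 760
Denominator: √[(nΣx²−(Σx)²)(nΣy²−(Σy)²)]
  nΣx²−(Σx)² = 8·448 − 3136 = 448;  nΣy²−(Σy)² = 8·5622 − 43264 = 1712
  √(448·1712) = √766976 = 875.7717
r = 760 / 875.7717 = 0.8678
t = r·√(n−2)/√(1−r²) = 0.8678·√6 / √(1−0.753077) = 2.125667 / 0.496913 = 4.278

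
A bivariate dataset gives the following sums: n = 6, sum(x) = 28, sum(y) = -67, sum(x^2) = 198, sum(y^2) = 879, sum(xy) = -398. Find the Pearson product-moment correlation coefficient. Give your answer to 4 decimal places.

-0.9092

Numerator: nΣxy − (Σx)(Σy) = 6·(-398) − (28)(-67) = -512
Denominator: √[(nΣx²−(Σx)²)(nΣy²−(Σy)²)]
  nΣx²−(Σx)² = 6·198 − 784 = 404;  nΣy²−(Σy)² = 6·879 − 4489 = 785
  √(404·785) = √317140 = 563.1518
r = -512 / 563.1518 = -0.9092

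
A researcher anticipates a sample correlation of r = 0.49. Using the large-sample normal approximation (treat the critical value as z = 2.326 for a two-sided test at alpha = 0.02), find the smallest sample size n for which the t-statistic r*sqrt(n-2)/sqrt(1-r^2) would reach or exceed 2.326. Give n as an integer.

20

Need r·√(n−2)/√(1−r²) ≥ 2.326
√(n−2) ≥ 2.326·√(1−0.2401) / 0.49 = 2.326·0.871722 / 0.49 = 4.1380
n−2 ≥ 17.1230  ⇒  n ≥ 19.1230
Smallest integer n = 20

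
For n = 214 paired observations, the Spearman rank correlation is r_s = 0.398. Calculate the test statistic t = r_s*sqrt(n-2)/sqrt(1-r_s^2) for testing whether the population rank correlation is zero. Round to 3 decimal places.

6.317

1 − r_s² = 1 − 0.158404 = 0.841596;  √(1−r_s²) = 0.917385
√(n−2) = √212 = 14.560220
t = r_s·√(n−2)/√(1−r_s²) = 0.398 · 14.560220 / 0.917385 = 6.317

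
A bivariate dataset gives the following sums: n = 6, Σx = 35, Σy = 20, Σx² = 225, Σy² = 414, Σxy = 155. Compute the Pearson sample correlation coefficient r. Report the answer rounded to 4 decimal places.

0.4506

Numerator: nΣxy − (Σx)(Σy) = 6·155 − (35)(20) = 230
Denominator: √[(nΣx²−(Σx)²)(nΣy²−(Σy)²)]
  nΣx²−(Σx)² = 6·225 − 1225 = 125;  nΣy²−(Σy)² = 6·414 − 400 = 2084
  √(125·2084) = √260500 = 510.3920
r = 230 / 510.3920 = 0.4506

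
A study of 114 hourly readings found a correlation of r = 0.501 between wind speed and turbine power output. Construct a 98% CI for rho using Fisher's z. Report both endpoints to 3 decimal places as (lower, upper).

(0.318, 0.648)

Fisher z: z_r = atanh(r) = ½·ln((1+0.501)/(1−0.501)) = 0.550640
SE(z) = 1/√(n−3) = 1/√111 = 0.094916
98% ⇒ z* = 2.326; margin = 2.326·0.094916 = 0.220775
CI on z-scale: (0.329865, 0.771415)
Back-transform: tanh(0.329865) = 0.318399, tanh(0.771415) = 0.647751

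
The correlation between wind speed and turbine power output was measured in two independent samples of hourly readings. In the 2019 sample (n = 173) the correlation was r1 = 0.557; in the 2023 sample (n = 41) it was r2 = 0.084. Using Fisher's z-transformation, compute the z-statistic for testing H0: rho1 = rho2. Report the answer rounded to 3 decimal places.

Fisher z-transforms: z1 = atanh(0.557) = 0.628473, z2 = atanh(0.084) = 0.084198; difference d = 0.544275
Var(d) = 1/170 + 1/38 = 0.0058824 + 0.0263158 = 0.0321982
z = d/√Var(d) = 0.544275 / √0.0321982 = 0.544275 / 0.179439 = 3.033

3.033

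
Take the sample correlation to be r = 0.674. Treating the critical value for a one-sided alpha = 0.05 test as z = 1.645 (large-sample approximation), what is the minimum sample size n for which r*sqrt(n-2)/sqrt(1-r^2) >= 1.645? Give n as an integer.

Need r·√(n−2)/√(1−r²) ≥ 1.645
√(n−2) ≥ 1.645·√(1−0.454276) / 0.674 = 1.645·0.738731 / 0.674 = 1.8030
n−2 ≥ 3.2508  ⇒  n ≥ 5.2508
Smallest integer n = 6

6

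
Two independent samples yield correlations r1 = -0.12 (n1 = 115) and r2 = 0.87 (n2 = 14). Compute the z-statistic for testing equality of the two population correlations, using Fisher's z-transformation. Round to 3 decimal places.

-4.601

z1 = atanh(-0.12) = -0.120581,  z2 = atanh(0.87) = 1.333080
SE = √(1/(n1−3) + 1/(n2−3)) = √(1/112 + 1/11) = √(0.0089286 + 0.0909091) = √0.0998377 = 0.315971
z = (z1 − z2)/SE = (-0.120581 − 1.333080) / 0.315971 = -1.453661 / 0.315971 = -4.601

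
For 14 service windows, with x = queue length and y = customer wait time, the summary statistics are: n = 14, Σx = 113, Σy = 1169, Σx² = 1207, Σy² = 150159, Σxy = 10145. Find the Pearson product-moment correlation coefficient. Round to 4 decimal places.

0.1802

S_xy = nΣxy − ΣxΣy = 14·10145 − 113·1169 = 142030 − 132097 = 9933
S_xx = nΣx² − (Σx)² = 14·1207 − 113² = 16898 − 12769 = 4129
S_yy = nΣy² − (Σy)² = 14·150159 − 1169² = 2102226 − 1366561 = 735665
r = S_xy / √(S_xx·S_yy) = 9933 / √(4129·735665) = 9933 / √3037560785 = 9933 / 55114.0707 = 0.1802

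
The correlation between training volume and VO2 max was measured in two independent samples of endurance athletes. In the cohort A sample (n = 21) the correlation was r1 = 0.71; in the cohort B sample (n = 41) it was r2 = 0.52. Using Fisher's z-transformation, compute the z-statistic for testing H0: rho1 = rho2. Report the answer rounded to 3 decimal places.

z1 = atanh(0.71) = 0.887184,  z2 = atanh(0.52) = 0.576340
SE = √(1/(n1−3) + 1/(n2−3)) = √(1/18 + 1/38) = √(0.0555556 + 0.0263158) = √0.0818714 = 0.286132
z = (z1 − z2)/SE = (0.887184 − 0.576340) / 0.286132 = 0.310844 / 0.286132 = 1.086

1.086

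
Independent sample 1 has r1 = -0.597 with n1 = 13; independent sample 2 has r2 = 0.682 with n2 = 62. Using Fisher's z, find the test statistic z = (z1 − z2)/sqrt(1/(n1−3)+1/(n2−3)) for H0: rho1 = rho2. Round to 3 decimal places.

z1 = atanh(-0.597) = -0.688473,  z2 = atanh(0.682) = 0.832844
SE = √(1/(n1−3) + 1/(n2−3)) = √(1/10 + 1/59) = √(0.1000000 + 0.0169492) = √0.1169492 = 0.341978
z = (z1 − z2)/SE = (-0.688473 − 0.832844) / 0.341978 = -1.521317 / 0.341978 = -4.449

-4.449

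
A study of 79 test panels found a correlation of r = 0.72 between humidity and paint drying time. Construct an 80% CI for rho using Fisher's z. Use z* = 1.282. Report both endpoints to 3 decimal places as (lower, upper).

(0.641, 0.784)

Fisher z: z_r = atanh(r) = ½·ln((1+0.72)/(1−0.72)) = 0.907645
SE(z) = 1/√(n−3) = 1/√76 = 0.114708
80% ⇒ z* = 1.282; margin = 1.282·0.114708 = 0.147056
CI on z-scale: (0.760589, 1.054701)
Back-transform: tanh(0.760589) = 0.641424, tanh(1.054701) = 0.783627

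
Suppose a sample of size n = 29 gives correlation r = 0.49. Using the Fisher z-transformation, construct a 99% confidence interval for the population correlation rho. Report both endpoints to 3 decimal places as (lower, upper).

(0.031, 0.778)

Fisher z: z_r = atanh(r) = ½·ln((1+0.49)/(1−0.49)) = 0.536060
SE(z) = 1/√(n−3) = 1/√26 = 0.196116
99% ⇒ z* = 2.576; margin = 2.576·0.196116 = 0.505195
CI on z-scale: (0.030865, 1.041255)
Back-transform: tanh(0.030865) = 0.030855, tanh(1.041255) = 0.778383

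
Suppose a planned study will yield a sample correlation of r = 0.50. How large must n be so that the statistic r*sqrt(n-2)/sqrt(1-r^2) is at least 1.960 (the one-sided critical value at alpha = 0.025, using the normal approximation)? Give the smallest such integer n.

r√(n−2)/√(1−r²) ≥ 1.960  ⇔  n−2 ≥ (1.960)²·(1−r²)/r²
(1−r²)/r² = (1−0.2500)/0.2500 = 3.0000
n ≥ 2 + 3.8416·3.0000 = 2 + 11.5248 = 13.5248
⌈13.5248⌉ = 14

14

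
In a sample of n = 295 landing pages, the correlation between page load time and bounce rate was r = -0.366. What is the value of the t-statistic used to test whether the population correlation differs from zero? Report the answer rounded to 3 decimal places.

1 − r² = 1 − 0.133956 = 0.866044;  √(1−r²) = 0.930615
√(n−2) = √293 = 17.117243
t = r·√(n−2)/√(1−r²) = -0.366 · 17.117243 / 0.930615 = -6.732

-6.732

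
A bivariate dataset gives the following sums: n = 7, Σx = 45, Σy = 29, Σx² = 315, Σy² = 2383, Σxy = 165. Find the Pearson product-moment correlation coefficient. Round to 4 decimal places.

Numerator: nΣxy − (Σx)(Σy) = 7·165 − (45)(29) = -150
Denominator: √[(nΣx²−(Σx)²)(nΣy²−(Σy)²)]
  nΣx²−(Σx)² = 7·315 − 2025 = 180;  nΣy²−(Σy)² = 7·2383 − 841 = 15840
  √(180·15840) = √2851200 = 1688.5497
r = -150 / 1688.5497 = -0.0888

-0.0888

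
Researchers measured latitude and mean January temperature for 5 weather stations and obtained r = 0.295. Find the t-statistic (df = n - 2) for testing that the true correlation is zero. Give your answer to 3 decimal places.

t = r·√(n−2) / √(1−r²) with r = 0.295, n = 5
  = 0.295·√3 / √(1 − 0.087025)
  = 0.295·1.732051 / 0.955497
  = 0.510955 / 0.955497 = 0.535

0.535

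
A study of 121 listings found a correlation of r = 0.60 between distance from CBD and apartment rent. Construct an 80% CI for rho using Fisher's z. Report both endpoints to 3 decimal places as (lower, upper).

(0.519, 0.670)

Fisher z: z_r = atanh(r) = ½·ln((1+0.60)/(1−0.60)) = 0.693147
SE(z) = 1/√(n−3) = 1/√118 = 0.092057
80% ⇒ z* = 1.282; margin = 1.282·0.092057 = 0.118017
CI on z-scale: (0.575130, 0.811164)
Back-transform: tanh(0.575130) = 0.519117, tanh(0.811164) = 0.670232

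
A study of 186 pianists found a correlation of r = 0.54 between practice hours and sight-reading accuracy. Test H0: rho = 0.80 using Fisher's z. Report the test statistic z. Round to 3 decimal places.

-6.689

Fisher z: atanh(0.54) = 0.604156, atanh(0.80) = 1.098612
z = (z_r − z_0)·√(n−3) = (0.604156 − 1.098612)·√183 = -0.494456 · 13.527749 = -6.689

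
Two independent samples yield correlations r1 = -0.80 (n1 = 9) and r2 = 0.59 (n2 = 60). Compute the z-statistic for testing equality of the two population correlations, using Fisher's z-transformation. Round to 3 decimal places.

Fisher z-transforms: z1 = atanh(-0.80) = -1.098612, z2 = atanh(0.59) = 0.677666; difference d = -1.776278
Var(d) = 1/6 + 1/57 = 0.1666667 + 0.0175439 = 0.1842106
z = d/√Var(d) = -1.776278 / √0.1842106 = -1.776278 / 0.429198 = -4.139

-4.139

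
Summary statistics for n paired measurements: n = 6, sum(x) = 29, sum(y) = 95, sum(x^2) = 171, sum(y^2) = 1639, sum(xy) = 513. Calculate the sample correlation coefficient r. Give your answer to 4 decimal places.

0.8349

S_xy = nΣxy − ΣxΣy = 6·513 − 29·95 = 3078 − 2755 = 323
S_xx = nΣx² − (Σx)² = 6·171 − 29² = 1026 − 841 = 185
S_yy = nΣy² − (Σy)² = 6·1639 − 95² = 9834 − 9025 = 809
r = S_xy / √(S_xx·S_yy) = 323 / √(185·809) = 323 / √149665 = 323 / 386.8656 = 0.8349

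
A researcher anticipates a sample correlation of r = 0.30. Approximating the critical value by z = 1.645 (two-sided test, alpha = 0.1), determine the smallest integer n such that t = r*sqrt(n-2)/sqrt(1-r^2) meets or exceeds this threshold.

30

Need r·√(n−2)/√(1−r²) ≥ 1.645
√(n−2) ≥ 1.645·√(1−0.0900) / 0.30 = 1.645·0.953939 / 0.30 = 5.2308
n−2 ≥ 27.3613  ⇒  n ≥ 29.3613
Smallest integer n = 30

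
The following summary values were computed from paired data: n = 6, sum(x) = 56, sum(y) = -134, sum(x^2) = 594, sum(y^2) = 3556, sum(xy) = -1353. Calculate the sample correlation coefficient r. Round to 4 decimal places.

-0.5105

Numerator: nΣxy − (Σx)(Σy) = 6·(-1353) − (56)(-134) = -614
Denominator: √[(nΣx²−(Σx)²)(nΣy²−(Σy)²)]
  nΣx²−(Σx)² = 6·594 − 3136 = 428;  nΣy²−(Σy)² = 6·3556 − 17956 = 3380
  √(428·3380) = √1446640 = 1202.7635
r = -614 / 1202.7635 = -0.5105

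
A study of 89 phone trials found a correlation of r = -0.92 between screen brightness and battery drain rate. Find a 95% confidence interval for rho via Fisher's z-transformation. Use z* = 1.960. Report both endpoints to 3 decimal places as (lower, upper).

Fisher z: z_r = atanh(r) = ½·ln((1+(-0.92))/(1−(-0.92))) = -1.589027
SE(z) = 1/√(n−3) = 1/√86 = 0.107833
95% ⇒ z* = 1.960; margin = 1.960·0.107833 = 0.211353
CI on z-scale: (-1.800380, -1.377674)
Back-transform: tanh(-1.800380) = -0.946845, tanh(-1.377674) = -0.880429

(-0.947, -0.880)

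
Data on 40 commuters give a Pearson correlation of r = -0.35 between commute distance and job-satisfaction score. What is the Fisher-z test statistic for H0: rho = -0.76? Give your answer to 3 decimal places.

3.837

Fisher z: atanh(-0.35) = -0.365444, atanh(-0.76) = -0.996215
z = (z_r − z_0)·√(n−3) = (-0.365444 − (-0.996215))·√37 = 0.630771 · 6.082763 = 3.837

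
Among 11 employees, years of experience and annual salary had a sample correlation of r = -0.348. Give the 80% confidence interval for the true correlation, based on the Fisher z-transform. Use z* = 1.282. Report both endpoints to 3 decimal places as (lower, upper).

z_r = atanh(-0.348) = -0.363166;  SE = 1/√(n−3) = 1/√8 = 0.353553
z-limits: -0.363166 ± 1.282·0.353553 = -0.363166 ± 0.453255 = [-0.816421, 0.090089]
ρ-limits: (tanh -0.816421, tanh 0.090089) = (-0.673, 0.090)

(-0.673, 0.090)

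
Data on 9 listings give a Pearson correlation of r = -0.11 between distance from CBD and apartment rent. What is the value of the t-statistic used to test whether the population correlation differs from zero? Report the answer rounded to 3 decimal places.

-0.293

1 − r² = 1 − 0.0121 = 0.9879;  √(1−r²) = 0.993932
√(n−2) = √7 = 2.645751
t = r·√(n−2)/√(1−r²) = -0.11 · 2.645751 / 0.993932 = -0.293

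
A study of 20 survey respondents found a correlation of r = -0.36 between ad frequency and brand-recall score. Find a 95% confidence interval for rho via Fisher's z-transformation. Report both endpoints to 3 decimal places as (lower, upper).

z_r = atanh(-0.36) = -0.376886;  SE = 1/√(n−3) = 1/√17 = 0.242536
z-limits: -0.376886 ± 1.960·0.242536 = -0.376886 ± 0.475371 = [-0.852257, 0.098485]
ρ-limits: (tanh -0.852257, tanh 0.098485) = (-0.692, 0.098)

(-0.692, 0.098)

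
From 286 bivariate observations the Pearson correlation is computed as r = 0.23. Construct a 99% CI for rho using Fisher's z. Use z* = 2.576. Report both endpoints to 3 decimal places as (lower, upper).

(0.081, 0.369)

z_r = atanh(0.23) = 0.234189;  SE = 1/√(n−3) = 1/√283 = 0.059444
z-limits: 0.234189 ± 2.576·0.059444 = 0.234189 ± 0.153128 = [0.081061, 0.387317]
ρ-limits: (tanh 0.081061, tanh 0.387317) = (0.081, 0.369)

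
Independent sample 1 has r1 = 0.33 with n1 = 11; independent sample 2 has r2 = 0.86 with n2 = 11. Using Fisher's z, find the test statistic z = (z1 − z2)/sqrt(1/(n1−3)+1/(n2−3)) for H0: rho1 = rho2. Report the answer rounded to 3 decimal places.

z1 = atanh(0.33) = 0.342828,  z2 = atanh(0.86) = 1.293345
SE = √(1/(n1−3) + 1/(n2−3)) = √(1/8 + 1/8) = √(0.1250000 + 0.1250000) = √0.2500000 = 0.500000
z = (z1 − z2)/SE = (0.342828 − 1.293345) / 0.500000 = -0.950517 / 0.500000 = -1.901

-1.901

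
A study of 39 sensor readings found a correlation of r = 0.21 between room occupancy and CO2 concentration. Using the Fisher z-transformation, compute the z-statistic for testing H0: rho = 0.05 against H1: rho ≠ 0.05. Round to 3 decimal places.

Fisher z: atanh(0.21) = 0.213171, atanh(0.05) = 0.050042
z = (z_r − z_0)·√(n−3) = (0.213171 − 0.050042)·√36 = 0.163129 · 6.000000 = 0.979

0.979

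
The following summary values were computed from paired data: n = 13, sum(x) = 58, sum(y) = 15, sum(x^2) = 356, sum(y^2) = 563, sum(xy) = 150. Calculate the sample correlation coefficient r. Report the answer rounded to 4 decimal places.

0.3607

S_xy = nΣxy − ΣxΣy = 13·150 − 58·15 = 1950 − 870 = 1080
S_xx = nΣx² − (Σx)² = 13·356 − 58² = 4628 − 3364 = 1264
S_yy = nΣy² − (Σy)² = 13·563 − 15² = 7319 − 225 = 7094
r = S_xy / √(S_xx·S_yy) = 1080 / √(1264·7094) = 1080 / √8966816 = 1080 / 2994.4642 = 0.3607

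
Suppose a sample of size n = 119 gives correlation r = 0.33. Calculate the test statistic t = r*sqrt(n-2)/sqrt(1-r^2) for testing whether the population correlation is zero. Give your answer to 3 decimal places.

3.781

t = r·√(n−2) / √(1−r²) with r = 0.33, n = 119
  = 0.33·√117 / √(1 − 0.1089)
  = 0.33·10.816654 / 0.943981
  = 3.569496 / 0.943981 = 3.781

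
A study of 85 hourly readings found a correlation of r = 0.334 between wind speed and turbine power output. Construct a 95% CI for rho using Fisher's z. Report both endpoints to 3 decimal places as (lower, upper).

Fisher z: z_r = atanh(r) = ½·ln((1+0.334)/(1−0.334)) = 0.347324
SE(z) = 1/√(n−3) = 1/√82 = 0.110432
95% ⇒ z* = 1.960; margin = 1.960·0.110432 = 0.216447
CI on z-scale: (0.130877, 0.563771)
Back-transform: tanh(0.130877) = 0.130135, tanh(0.563771) = 0.510770

(0.130, 0.511)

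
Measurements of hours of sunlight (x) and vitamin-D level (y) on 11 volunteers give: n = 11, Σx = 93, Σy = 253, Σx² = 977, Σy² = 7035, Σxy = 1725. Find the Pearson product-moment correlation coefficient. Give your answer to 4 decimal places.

S_xy = nΣxy − ΣxΣy = 11·1725 − 93·253 = 18975 − 23529 = -4554
S_xx = nΣx² − (Σx)² = 11·977 − 93² = 10747 − 8649 = 2098
S_yy = nΣy² − (Σy)² = 11·7035 − 253² = 77385 − 64009 = 13376
r = S_xy / √(S_xx·S_yy) = -4554 / √(2098·13376) = -4554 / √28062848 = -4554 / 5297.4379 = -0.8597

-0.8597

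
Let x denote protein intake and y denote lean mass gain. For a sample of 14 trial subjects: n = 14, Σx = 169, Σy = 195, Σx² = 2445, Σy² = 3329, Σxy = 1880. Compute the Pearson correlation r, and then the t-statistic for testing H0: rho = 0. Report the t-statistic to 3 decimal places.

-10.690

Numerator: nΣxy − (Σx)(Σy) = 14·1880 − (169)(195) = -6635
Denominator: √[(nΣx²−(Σx)²)(nΣy²−(Σy)²)]
  nΣx²−(Σx)² = 14·2445 − 28561 = 5669;  nΣy²−(Σy)² = 14·3329 − 38025 = 8581
  √(5669·8581) = √48645689 = 6974.6462
r = -6635 / 6974.6462 = -0.9513
t = r·√(n−2)/√(1−r²) = -0.9513·√12 / √(1−0.904972) = -3.295400 / 0.308266 = -10.690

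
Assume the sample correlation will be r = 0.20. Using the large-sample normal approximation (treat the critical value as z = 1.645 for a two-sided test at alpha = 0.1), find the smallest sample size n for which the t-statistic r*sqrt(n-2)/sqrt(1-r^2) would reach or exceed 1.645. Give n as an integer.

Need r·√(n−2)/√(1−r²) ≥ 1.645
√(n−2) ≥ 1.645·√(1−0.0400) / 0.20 = 1.645·0.979796 / 0.20 = 8.0588
n−2 ≥ 64.9443  ⇒  n ≥ 66.9443
Smallest integer n = 67

67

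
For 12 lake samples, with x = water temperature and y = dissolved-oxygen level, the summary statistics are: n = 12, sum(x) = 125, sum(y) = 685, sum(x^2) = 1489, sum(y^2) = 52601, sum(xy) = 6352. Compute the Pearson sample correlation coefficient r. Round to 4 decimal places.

-0.4932

S_xy = nΣxy − ΣxΣy = 12·6352 − 125·685 = 76224 − 85625 = -9401
S_xx = nΣx² − (Σx)² = 12·1489 − 125² = 17868 − 15625 = 2243
S_yy = nΣy² − (Σy)² = 12·52601 − 685² = 631212 − 469225 = 161987
r = S_xy / √(S_xx·S_yy) = -9401 / √(2243·161987) = -9401 / √363336841 = -9401 / 19061.3966 = -0.4932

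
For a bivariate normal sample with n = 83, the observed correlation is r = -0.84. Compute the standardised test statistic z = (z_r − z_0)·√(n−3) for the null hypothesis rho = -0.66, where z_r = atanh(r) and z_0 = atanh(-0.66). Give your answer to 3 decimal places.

-3.831

z_r = atanh(-0.84) = -1.221174,  z_0 = atanh(-0.66) = -0.792814
SE = 1/√(n−3) = 1/√80 = 0.111803
z = (z_r − z_0)/SE = (-1.221174 − (-0.792814)) / 0.111803 = -0.428360 / 0.111803 = -3.831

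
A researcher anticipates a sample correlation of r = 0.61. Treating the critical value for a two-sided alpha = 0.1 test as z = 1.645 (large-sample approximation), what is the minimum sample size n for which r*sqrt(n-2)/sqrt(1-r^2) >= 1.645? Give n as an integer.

r√(n−2)/√(1−r²) ≥ 1.645  ⇔  n−2 ≥ (1.645)²·(1−r²)/r²
(1−r²)/r² = (1−0.3721)/0.3721 = 1.6874
n ≥ 2 + 2.706025·1.6874 = 2 + 4.5661 = 6.5661
⌈6.5661⌉ = 7

7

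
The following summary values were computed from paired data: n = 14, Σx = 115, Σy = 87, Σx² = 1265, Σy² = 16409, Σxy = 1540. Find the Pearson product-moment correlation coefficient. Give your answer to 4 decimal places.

Numerator: nΣxy − (Σx)(Σy) = 14·1540 − (115)(87) = 11555
Denominator: √[(nΣx²−(Σx)²)(nΣy²−(Σy)²)]
  nΣx²−(Σx)² = 14·1265 − 13225 = 4485;  nΣy²−(Σy)² = 14·16409 − 7569 = 222157
  √(4485·222157) = √996374145 = 31565.3947
r = 11555 / 31565.3947 = 0.3661

0.3661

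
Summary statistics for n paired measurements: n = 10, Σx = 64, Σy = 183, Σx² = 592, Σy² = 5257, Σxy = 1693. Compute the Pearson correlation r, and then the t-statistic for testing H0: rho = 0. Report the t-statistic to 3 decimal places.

S_xy = nΣxy − ΣxΣy = 10·1693 − 64·183 = 16930 − 11712 = 5218
S_xx = nΣx² − (Σx)² = 10·592 − 64² = 5920 − 4096 = 1824
S_yy = nΣy² − (Σy)² = 10·5257 − 183² = 52570 − 33489 = 19081
r = S_xy / √(S_xx·S_yy) = 5218 / √(1824·19081) = 5218 / √34803744 = 5218 / 5899.4698 = 0.8845
t = r·√(n−2)/√(1−r²) = 0.8845·√8 / √(1−0.782340) = 2.501744 / 0.466540 = 5.362

5.362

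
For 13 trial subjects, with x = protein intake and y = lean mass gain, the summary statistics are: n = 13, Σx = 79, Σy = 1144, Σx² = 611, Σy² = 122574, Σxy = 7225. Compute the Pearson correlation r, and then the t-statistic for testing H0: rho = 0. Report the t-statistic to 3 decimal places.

0.542

Numerator: nΣxy − (Σx)(Σy) = 13·7225 − (79)(1144) = 3549
Denominator: √[(nΣx²−(Σx)²)(nΣy²−(Σy)²)]
  nΣx²−(Σx)² = 13·611 − 6241 = 1702;  nΣy²−(Σy)² = 13·122574 − 1308736 = 284726
  √(1702·284726) = √484603652 = 22013.7151
r = 3549 / 22013.7151 = 0.1612
t = r·√(n−2)/√(1−r²) = 0.1612·√11 / √(1−0.025985) = 0.534640 / 0.986922 = 0.542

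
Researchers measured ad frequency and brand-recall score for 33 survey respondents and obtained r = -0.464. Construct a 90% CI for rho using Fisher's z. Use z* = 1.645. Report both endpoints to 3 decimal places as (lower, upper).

Fisher z: z_r = atanh(r) = ½·ln((1+(-0.464))/(1−(-0.464))) = -0.502397
SE(z) = 1/√(n−3) = 1/√30 = 0.182574
90% ⇒ z* = 1.645; margin = 1.645·0.182574 = 0.300334
CI on z-scale: (-0.802731, -0.202063)
Back-transform: tanh(-0.802731) = -0.665561, tanh(-0.202063) = -0.199357

(-0.666, -0.199)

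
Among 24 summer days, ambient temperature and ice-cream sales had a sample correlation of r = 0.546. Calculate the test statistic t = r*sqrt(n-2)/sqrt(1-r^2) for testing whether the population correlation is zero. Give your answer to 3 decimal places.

3.057

1 − r² = 1 − 0.298116 = 0.701884;  √(1−r²) = 0.837785
√(n−2) = √22 = 4.690416
t = r·√(n−2)/√(1−r²) = 0.546 · 4.690416 / 0.837785 = 3.057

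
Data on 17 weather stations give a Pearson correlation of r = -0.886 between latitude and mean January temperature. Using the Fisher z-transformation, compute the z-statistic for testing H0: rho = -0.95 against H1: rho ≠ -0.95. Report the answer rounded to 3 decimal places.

z_r = atanh(-0.886) = -1.403008,  z_0 = atanh(-0.95) = -1.831781
SE = 1/√(n−3) = 1/√14 = 0.267261
z = (z_r − z_0)/SE = (-1.403008 − (-1.831781)) / 0.267261 = 0.428773 / 0.267261 = 1.604

1.604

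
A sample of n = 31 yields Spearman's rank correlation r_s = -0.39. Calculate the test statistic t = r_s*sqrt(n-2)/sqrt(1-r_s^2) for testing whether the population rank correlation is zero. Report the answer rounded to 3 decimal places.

-2.281

t = r_s·√(n−2) / √(1−r_s²) with r_s = -0.39, n = 31
  = -0.39·√29 / √(1 − 0.1521)
  = -0.39·5.385165 / 0.920815
  = -2.100214 / 0.920815 = -2.281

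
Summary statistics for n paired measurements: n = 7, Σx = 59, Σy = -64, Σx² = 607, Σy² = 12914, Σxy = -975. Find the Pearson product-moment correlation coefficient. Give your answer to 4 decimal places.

S_xy = nΣxy − ΣxΣy = 7·(-975) − 59·(-64) = -6825 − (-3776) = -3049
S_xx = nΣx² − (Σx)² = 7·607 − 59² = 4249 − 3481 = 768
S_yy = nΣy² − (Σy)² = 7·12914 − (-64)² = 90398 − 4096 = 86302
r = S_xy / √(S_xx·S_yy) = -3049 / √(768·86302) = -3049 / √66279936 = -3049 / 8141.2490 = -0.3745

-0.3745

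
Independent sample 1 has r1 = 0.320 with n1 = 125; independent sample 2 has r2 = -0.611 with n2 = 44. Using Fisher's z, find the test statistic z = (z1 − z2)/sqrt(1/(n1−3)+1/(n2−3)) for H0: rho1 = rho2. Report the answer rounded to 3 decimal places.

z1 = atanh(0.320) = 0.331647,  z2 = atanh(-0.611) = -0.710516
SE = √(1/(n1−3) + 1/(n2−3)) = √(1/122 + 1/41) = √(0.0081967 + 0.0243902) = √0.0325869 = 0.180518
z = (z1 − z2)/SE = (0.331647 − (-0.710516)) / 0.180518 = 1.042163 / 0.180518 = 5.773

5.773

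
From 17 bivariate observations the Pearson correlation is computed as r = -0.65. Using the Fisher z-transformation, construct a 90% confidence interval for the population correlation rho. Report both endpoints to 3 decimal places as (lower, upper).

(-0.838, -0.324)

Fisher z: z_r = atanh(r) = ½·ln((1+(-0.65))/(1−(-0.65))) = -0.775299
SE(z) = 1/√(n−3) = 1/√14 = 0.267261
90% ⇒ z* = 1.645; margin = 1.645·0.267261 = 0.439644
CI on z-scale: (-1.214943, -0.335655)
Back-transform: tanh(-1.214943) = -0.838156, tanh(-0.335655) = -0.323593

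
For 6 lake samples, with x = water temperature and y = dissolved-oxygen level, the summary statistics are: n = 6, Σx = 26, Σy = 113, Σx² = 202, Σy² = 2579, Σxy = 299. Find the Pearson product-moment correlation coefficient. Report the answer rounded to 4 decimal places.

Numerator: nΣxy − (Σx)(Σy) = 6·299 − (26)(113) = -1144
Denominator: √[(nΣx²−(Σx)²)(nΣy²−(Σy)²)]
  nΣx²−(Σx)² = 6·202 − 676 = 536;  nΣy²−(Σy)² = 6·2579 − 12769 = 2705
  √(536·2705) = √1449880 = 1204.1096
r = -1144 / 1204.1096 = -0.9501

-0.9501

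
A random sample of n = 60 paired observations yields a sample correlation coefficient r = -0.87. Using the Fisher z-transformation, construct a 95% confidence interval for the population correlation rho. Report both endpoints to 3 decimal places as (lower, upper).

Fisher z: z_r = atanh(r) = ½·ln((1+(-0.87))/(1−(-0.87))) = -1.333080
SE(z) = 1/√(n−3) = 1/√57 = 0.132453
95% ⇒ z* = 1.960; margin = 1.960·0.132453 = 0.259608
CI on z-scale: (-1.592688, -1.073472)
Back-transform: tanh(-1.592688) = -0.920560, tanh(-1.073472) = -0.790766

(-0.921, -0.791)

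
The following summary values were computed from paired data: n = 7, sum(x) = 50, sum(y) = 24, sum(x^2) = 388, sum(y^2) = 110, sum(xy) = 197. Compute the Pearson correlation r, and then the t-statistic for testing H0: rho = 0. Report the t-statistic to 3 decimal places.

4.030

S_xy = nΣxy − ΣxΣy = 7·197 − 50·24 = 1379 − 1200 = 179
S_xx = nΣx² − (Σx)² = 7·388 − 50² = 2716 − 2500 = 216
S_yy = nΣy² − (Σy)² = 7·110 − 24² = 770 − 576 = 194
r = S_xy / √(S_xx·S_yy) = 179 / √(216·194) = 179 / √41904 = 179 / 204.7047 = 0.8744
t = r·√(n−2)/√(1−r²) = 0.8744·√5 / √(1−0.764575) = 1.955218 / 0.485206 = 4.030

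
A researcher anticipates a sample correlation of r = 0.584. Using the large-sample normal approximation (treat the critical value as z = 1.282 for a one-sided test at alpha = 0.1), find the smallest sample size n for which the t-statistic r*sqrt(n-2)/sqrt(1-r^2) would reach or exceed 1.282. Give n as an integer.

6

r√(n−2)/√(1−r²) ≥ 1.282  ⇔  n−2 ≥ (1.282)²·(1−r²)/r²
(1−r²)/r² = (1−0.341056)/0.341056 = 1.9321
n ≥ 2 + 1.643524·1.9321 = 2 + 3.1755 = 5.1755
⌈5.1755⌉ = 6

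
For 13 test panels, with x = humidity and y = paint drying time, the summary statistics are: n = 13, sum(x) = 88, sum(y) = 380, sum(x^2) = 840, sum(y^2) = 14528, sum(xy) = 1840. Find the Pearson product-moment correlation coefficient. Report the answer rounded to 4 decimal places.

S_xy = nΣxy − ΣxΣy = 13·1840 − 88·380 = 23920 − 33440 = -9520
S_xx = nΣx² − (Σx)² = 13·840 − 88² = 10920 − 7744 = 3176
S_yy = nΣy² − (Σy)² = 13·14528 − 380² = 188864 − 144400 = 44464
r = S_xy / √(S_xx·S_yy) = -9520 / √(3176·44464) = -9520 / √141217664 = -9520 / 11883.5039 = -0.8011

-0.8011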